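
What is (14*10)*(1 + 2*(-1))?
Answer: -140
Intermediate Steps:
(14*10)*(1 + 2*(-1)) = 140*(1 - 2) = 140*(-1) = -140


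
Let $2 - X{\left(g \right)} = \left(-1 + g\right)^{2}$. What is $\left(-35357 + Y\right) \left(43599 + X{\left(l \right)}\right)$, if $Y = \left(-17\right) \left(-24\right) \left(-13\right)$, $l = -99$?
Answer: $-1366250261$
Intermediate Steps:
$Y = -5304$ ($Y = 408 \left(-13\right) = -5304$)
$X{\left(g \right)} = 2 - \left(-1 + g\right)^{2}$
$\left(-35357 + Y\right) \left(43599 + X{\left(l \right)}\right) = \left(-35357 - 5304\right) \left(43599 + \left(2 - \left(-1 - 99\right)^{2}\right)\right) = - 40661 \left(43599 + \left(2 - \left(-100\right)^{2}\right)\right) = - 40661 \left(43599 + \left(2 - 10000\right)\right) = - 40661 \left(43599 - 9998\right) = \left(-40661\right) 33601 = -1366250261$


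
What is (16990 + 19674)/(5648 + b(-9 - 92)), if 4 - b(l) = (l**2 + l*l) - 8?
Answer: -18332/7371 ≈ -2.4870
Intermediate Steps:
b(l) = 12 - 2*l**2 (b(l) = 4 - ((l**2 + l*l) - 8) = 4 - ((l**2 + l**2) - 8) = 4 - (2*l**2 - 8) = 4 - (-8 + 2*l**2) = 4 + (8 - 2*l**2) = 12 - 2*l**2)
(16990 + 19674)/(5648 + b(-9 - 92)) = (16990 + 19674)/(5648 + (12 - 2*(-9 - 92)**2)) = 36664/(5648 + (12 - 2*(-101)**2)) = 36664/(5648 + (12 - 2*10201)) = 36664/(5648 + (12 - 20402)) = 36664/(5648 - 20390) = 36664/(-14742) = 36664*(-1/14742) = -18332/7371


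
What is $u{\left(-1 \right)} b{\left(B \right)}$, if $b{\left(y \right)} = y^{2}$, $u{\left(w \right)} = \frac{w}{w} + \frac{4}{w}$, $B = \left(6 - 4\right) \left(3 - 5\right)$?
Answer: $-48$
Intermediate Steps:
$B = -4$ ($B = \left(6 - 4\right) \left(-2\right) = 2 \left(-2\right) = -4$)
$u{\left(w \right)} = 1 + \frac{4}{w}$
$u{\left(-1 \right)} b{\left(B \right)} = \frac{4 - 1}{-1} \left(-4\right)^{2} = \left(-1\right) 3 \cdot 16 = \left(-3\right) 16 = -48$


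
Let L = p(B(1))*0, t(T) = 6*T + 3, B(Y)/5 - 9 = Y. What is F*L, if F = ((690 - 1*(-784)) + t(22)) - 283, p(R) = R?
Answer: 0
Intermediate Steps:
B(Y) = 45 + 5*Y
t(T) = 3 + 6*T
L = 0 (L = (45 + 5*1)*0 = (45 + 5)*0 = 50*0 = 0)
F = 1326 (F = ((690 - 1*(-784)) + (3 + 6*22)) - 283 = ((690 + 784) + (3 + 132)) - 283 = (1474 + 135) - 283 = 1609 - 283 = 1326)
F*L = 1326*0 = 0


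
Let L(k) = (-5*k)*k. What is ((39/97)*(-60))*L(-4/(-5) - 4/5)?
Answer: 0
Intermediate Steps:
L(k) = -5*k²
((39/97)*(-60))*L(-4/(-5) - 4/5) = ((39/97)*(-60))*(-5*(-4/(-5) - 4/5)²) = ((39*(1/97))*(-60))*(-5*(-4*(-⅕) - 4*⅕)²) = ((39/97)*(-60))*(-5*(⅘ - ⅘)²) = -(-11700)*0²/97 = -(-11700)*0/97 = -2340/97*0 = 0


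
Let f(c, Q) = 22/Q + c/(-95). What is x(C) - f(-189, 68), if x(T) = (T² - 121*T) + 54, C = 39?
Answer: -10162591/3230 ≈ -3146.3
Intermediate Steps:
f(c, Q) = 22/Q - c/95 (f(c, Q) = 22/Q + c*(-1/95) = 22/Q - c/95)
x(T) = 54 + T² - 121*T
x(C) - f(-189, 68) = (54 + 39² - 121*39) - (22/68 - 1/95*(-189)) = (54 + 1521 - 4719) - (22*(1/68) + 189/95) = -3144 - (11/34 + 189/95) = -3144 - 1*7471/3230 = -3144 - 7471/3230 = -10162591/3230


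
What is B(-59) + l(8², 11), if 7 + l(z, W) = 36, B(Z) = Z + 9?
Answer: -21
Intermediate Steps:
B(Z) = 9 + Z
l(z, W) = 29 (l(z, W) = -7 + 36 = 29)
B(-59) + l(8², 11) = (9 - 59) + 29 = -50 + 29 = -21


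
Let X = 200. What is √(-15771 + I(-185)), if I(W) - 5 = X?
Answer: I*√15566 ≈ 124.76*I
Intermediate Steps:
I(W) = 205 (I(W) = 5 + 200 = 205)
√(-15771 + I(-185)) = √(-15771 + 205) = √(-15566) = I*√15566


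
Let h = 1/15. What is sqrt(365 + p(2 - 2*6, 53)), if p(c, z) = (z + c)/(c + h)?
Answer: 2*sqrt(2001815)/149 ≈ 18.991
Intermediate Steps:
h = 1/15 ≈ 0.066667
p(c, z) = (c + z)/(1/15 + c) (p(c, z) = (z + c)/(c + 1/15) = (c + z)/(1/15 + c))
sqrt(365 + p(2 - 2*6, 53)) = sqrt(365 + 15*((2 - 2*6) + 53)/(1 + 15*(2 - 2*6))) = sqrt(365 + 15*((2 - 12) + 53)/(1 + 15*(2 - 12))) = sqrt(365 + 15*(-10 + 53)/(1 + 15*(-10))) = sqrt(365 + 15*43/(1 - 150)) = sqrt(365 + 15*43/(-149)) = sqrt(365 + 15*(-1/149)*43) = sqrt(365 - 645/149) = sqrt(53740/149) = 2*sqrt(2001815)/149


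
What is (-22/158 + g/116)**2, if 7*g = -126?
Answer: 1819801/20994724 ≈ 0.086679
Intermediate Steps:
g = -18 (g = (1/7)*(-126) = -18)
(-22/158 + g/116)**2 = (-22/158 - 18/116)**2 = (-22*1/158 - 18*1/116)**2 = (-11/79 - 9/58)**2 = (-1349/4582)**2 = 1819801/20994724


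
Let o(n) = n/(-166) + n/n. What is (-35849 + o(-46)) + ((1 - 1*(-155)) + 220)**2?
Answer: 8758847/83 ≈ 1.0553e+5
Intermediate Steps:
o(n) = 1 - n/166 (o(n) = n*(-1/166) + 1 = -n/166 + 1 = 1 - n/166)
(-35849 + o(-46)) + ((1 - 1*(-155)) + 220)**2 = (-35849 + (1 - 1/166*(-46))) + ((1 - 1*(-155)) + 220)**2 = (-35849 + (1 + 23/83)) + ((1 + 155) + 220)**2 = (-35849 + 106/83) + (156 + 220)**2 = -2975361/83 + 376**2 = -2975361/83 + 141376 = 8758847/83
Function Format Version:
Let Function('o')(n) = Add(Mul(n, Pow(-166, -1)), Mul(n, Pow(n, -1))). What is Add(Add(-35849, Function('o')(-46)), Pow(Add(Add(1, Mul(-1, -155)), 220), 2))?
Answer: Rational(8758847, 83) ≈ 1.0553e+5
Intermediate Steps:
Function('o')(n) = Add(1, Mul(Rational(-1, 166), n)) (Function('o')(n) = Add(Mul(n, Rational(-1, 166)), 1) = Add(Mul(Rational(-1, 166), n), 1) = Add(1, Mul(Rational(-1, 166), n)))
Add(Add(-35849, Function('o')(-46)), Pow(Add(Add(1, Mul(-1, -155)), 220), 2)) = Add(Add(-35849, Add(1, Mul(Rational(-1, 166), -46))), Pow(Add(Add(1, Mul(-1, -155)), 220), 2)) = Add(Add(-35849, Add(1, Rational(23, 83))), Pow(Add(Add(1, 155), 220), 2)) = Add(Add(-35849, Rational(106, 83)), Pow(Add(156, 220), 2)) = Add(Rational(-2975361, 83), Pow(376, 2)) = Add(Rational(-2975361, 83), 141376) = Rational(8758847, 83)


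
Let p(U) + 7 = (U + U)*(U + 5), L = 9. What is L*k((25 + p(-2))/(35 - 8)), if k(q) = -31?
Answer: -279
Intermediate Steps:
p(U) = -7 + 2*U*(5 + U) (p(U) = -7 + (U + U)*(U + 5) = -7 + (2*U)*(5 + U) = -7 + 2*U*(5 + U))
L*k((25 + p(-2))/(35 - 8)) = 9*(-31) = -279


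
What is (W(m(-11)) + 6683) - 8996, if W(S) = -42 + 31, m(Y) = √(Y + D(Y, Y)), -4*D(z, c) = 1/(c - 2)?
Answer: -2324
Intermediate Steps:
D(z, c) = -1/(4*(-2 + c)) (D(z, c) = -1/(4*(c - 2)) = -1/(4*(-2 + c)))
m(Y) = √(Y - 1/(-8 + 4*Y))
W(S) = -11
(W(m(-11)) + 6683) - 8996 = (-11 + 6683) - 8996 = 6672 - 8996 = -2324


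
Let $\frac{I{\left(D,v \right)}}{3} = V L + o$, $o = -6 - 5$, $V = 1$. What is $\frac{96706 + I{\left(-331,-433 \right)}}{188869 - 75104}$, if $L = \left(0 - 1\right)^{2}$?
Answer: $\frac{96676}{113765} \approx 0.84979$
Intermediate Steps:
$L = 1$ ($L = \left(-1\right)^{2} = 1$)
$o = -11$ ($o = -6 - 5 = -11$)
$I{\left(D,v \right)} = -30$ ($I{\left(D,v \right)} = 3 \left(1 \cdot 1 - 11\right) = 3 \left(1 - 11\right) = 3 \left(-10\right) = -30$)
$\frac{96706 + I{\left(-331,-433 \right)}}{188869 - 75104} = \frac{96706 - 30}{188869 - 75104} = \frac{96676}{113765}$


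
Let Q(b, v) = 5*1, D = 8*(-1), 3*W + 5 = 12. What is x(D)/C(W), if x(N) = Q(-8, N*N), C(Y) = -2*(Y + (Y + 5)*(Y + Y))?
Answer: -45/658 ≈ -0.068389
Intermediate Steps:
W = 7/3 (W = -5/3 + (⅓)*12 = -5/3 + 4 = 7/3 ≈ 2.3333)
D = -8
C(Y) = -2*Y - 4*Y*(5 + Y) (C(Y) = -2*(Y + (5 + Y)*(2*Y)) = -2*(Y + 2*Y*(5 + Y)) = -2*Y - 4*Y*(5 + Y))
Q(b, v) = 5
x(N) = 5
x(D)/C(W) = 5/((-2*7/3*(11 + 2*(7/3)))) = 5/((-2*7/3*(11 + 14/3))) = 5/((-2*7/3*47/3)) = 5/(-658/9) = 5*(-9/658) = -45/658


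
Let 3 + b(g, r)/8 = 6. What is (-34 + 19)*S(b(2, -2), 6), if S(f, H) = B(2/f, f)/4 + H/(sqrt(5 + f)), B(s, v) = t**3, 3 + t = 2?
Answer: 15/4 - 90*sqrt(29)/29 ≈ -12.963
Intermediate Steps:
t = -1 (t = -3 + 2 = -1)
B(s, v) = -1 (B(s, v) = (-1)**3 = -1)
b(g, r) = 24 (b(g, r) = -24 + 8*6 = -24 + 48 = 24)
S(f, H) = -1/4 + H/sqrt(5 + f) (S(f, H) = -1/4 + H/(sqrt(5 + f)) = -1*1/4 + H/sqrt(5 + f) = -1/4 + H/sqrt(5 + f))
(-34 + 19)*S(b(2, -2), 6) = (-34 + 19)*(-1/4 + 6/sqrt(5 + 24)) = -15*(-1/4 + 6/sqrt(29)) = -15*(-1/4 + 6*(sqrt(29)/29)) = -15*(-1/4 + 6*sqrt(29)/29) = 15/4 - 90*sqrt(29)/29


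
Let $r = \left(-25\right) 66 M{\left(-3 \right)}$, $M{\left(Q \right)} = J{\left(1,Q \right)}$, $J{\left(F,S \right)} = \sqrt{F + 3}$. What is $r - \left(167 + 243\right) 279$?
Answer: $-117690$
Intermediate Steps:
$J{\left(F,S \right)} = \sqrt{3 + F}$
$M{\left(Q \right)} = 2$ ($M{\left(Q \right)} = \sqrt{3 + 1} = \sqrt{4} = 2$)
$r = -3300$ ($r = \left(-25\right) 66 \cdot 2 = \left(-1650\right) 2 = -3300$)
$r - \left(167 + 243\right) 279 = -3300 - \left(167 + 243\right) 279 = -3300 - 410 \cdot 279 = -3300 - 114390 = -117690$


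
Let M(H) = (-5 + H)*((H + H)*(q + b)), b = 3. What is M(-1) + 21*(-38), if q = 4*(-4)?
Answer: -954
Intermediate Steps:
q = -16
M(H) = -26*H*(-5 + H) (M(H) = (-5 + H)*((H + H)*(-16 + 3)) = (-5 + H)*((2*H)*(-13)) = (-5 + H)*(-26*H) = -26*H*(-5 + H))
M(-1) + 21*(-38) = 26*(-1)*(5 - 1*(-1)) + 21*(-38) = 26*(-1)*(5 + 1) - 798 = 26*(-1)*6 - 798 = -156 - 798 = -954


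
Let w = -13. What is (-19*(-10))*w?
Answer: -2470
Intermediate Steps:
(-19*(-10))*w = -19*(-10)*(-13) = 190*(-13) = -2470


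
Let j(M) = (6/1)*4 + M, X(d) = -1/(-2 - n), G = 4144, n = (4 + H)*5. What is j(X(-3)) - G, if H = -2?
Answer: -49439/12 ≈ -4119.9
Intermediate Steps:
n = 10 (n = (4 - 2)*5 = 2*5 = 10)
X(d) = 1/12 (X(d) = -1/(-2 - 1*10) = -1/(-2 - 10) = -1/(-12) = -1*(-1/12) = 1/12)
j(M) = 24 + M (j(M) = (1*6)*4 + M = 6*4 + M = 24 + M)
j(X(-3)) - G = (24 + 1/12) - 1*4144 = 289/12 - 4144 = -49439/12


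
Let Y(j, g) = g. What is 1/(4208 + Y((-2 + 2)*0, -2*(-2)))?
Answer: 1/4212 ≈ 0.00023742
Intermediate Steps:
1/(4208 + Y((-2 + 2)*0, -2*(-2))) = 1/(4208 - 2*(-2)) = 1/(4208 + 4) = 1/4212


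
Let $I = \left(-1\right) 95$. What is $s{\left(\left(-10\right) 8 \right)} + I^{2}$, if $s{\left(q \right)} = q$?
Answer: $8945$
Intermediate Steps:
$I = -95$
$s{\left(\left(-10\right) 8 \right)} + I^{2} = \left(-10\right) 8 + \left(-95\right)^{2} = -80 + 9025 = 8945$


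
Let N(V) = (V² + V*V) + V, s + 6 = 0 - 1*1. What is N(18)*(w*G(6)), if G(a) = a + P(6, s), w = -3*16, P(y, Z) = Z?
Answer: 31968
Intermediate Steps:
s = -7 (s = -6 + (0 - 1*1) = -6 + (0 - 1) = -6 - 1 = -7)
w = -48
N(V) = V + 2*V² (N(V) = (V² + V²) + V = 2*V² + V = V + 2*V²)
G(a) = -7 + a (G(a) = a - 7 = -7 + a)
N(18)*(w*G(6)) = (18*(1 + 2*18))*(-48*(-7 + 6)) = (18*(1 + 36))*(-48*(-1)) = (18*37)*48 = 666*48 = 31968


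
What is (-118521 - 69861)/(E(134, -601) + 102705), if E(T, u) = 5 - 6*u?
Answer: -94191/53158 ≈ -1.7719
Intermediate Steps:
(-118521 - 69861)/(E(134, -601) + 102705) = (-118521 - 69861)/((5 - 6*(-601)) + 102705) = -188382/((5 + 3606) + 102705) = -188382/(3611 + 102705) = -188382/106316 = -188382*1/106316 = -94191/53158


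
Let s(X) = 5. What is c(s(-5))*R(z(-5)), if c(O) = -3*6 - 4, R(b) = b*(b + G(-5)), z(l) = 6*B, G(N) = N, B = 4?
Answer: -10032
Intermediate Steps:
z(l) = 24 (z(l) = 6*4 = 24)
R(b) = b*(-5 + b) (R(b) = b*(b - 5) = b*(-5 + b))
c(O) = -22 (c(O) = -18 - 4 = -22)
c(s(-5))*R(z(-5)) = -528*(-5 + 24) = -528*19 = -22*456 = -10032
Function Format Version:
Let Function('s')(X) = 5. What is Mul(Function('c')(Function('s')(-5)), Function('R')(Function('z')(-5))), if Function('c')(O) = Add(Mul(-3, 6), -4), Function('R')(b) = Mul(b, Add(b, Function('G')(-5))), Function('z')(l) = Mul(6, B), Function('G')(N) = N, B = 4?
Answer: -10032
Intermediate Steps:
Function('z')(l) = 24 (Function('z')(l) = Mul(6, 4) = 24)
Function('R')(b) = Mul(b, Add(-5, b)) (Function('R')(b) = Mul(b, Add(b, -5)) = Mul(b, Add(-5, b)))
Function('c')(O) = -22 (Function('c')(O) = Add(-18, -4) = -22)
Mul(Function('c')(Function('s')(-5)), Function('R')(Function('z')(-5))) = Mul(-22, Mul(24, Add(-5, 24))) = Mul(-22, Mul(24, 19)) = Mul(-22, 456) = -10032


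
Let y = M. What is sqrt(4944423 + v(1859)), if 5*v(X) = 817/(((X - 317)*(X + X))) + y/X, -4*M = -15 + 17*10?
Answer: sqrt(1502576033035554015)/551265 ≈ 2223.6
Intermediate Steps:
M = -155/4 (M = -(-15 + 17*10)/4 = -(-15 + 170)/4 = -1/4*155 = -155/4 ≈ -38.750)
y = -155/4 ≈ -38.750
v(X) = -31/(4*X) + 817/(10*X*(-317 + X)) (v(X) = (817/(((X - 317)*(X + X))) - 155/(4*X))/5 = (817/(((-317 + X)*(2*X))) - 155/(4*X))/5 = (817/((2*X*(-317 + X))) - 155/(4*X))/5 = (817*(1/(2*X*(-317 + X))) - 155/(4*X))/5 = (817/(2*X*(-317 + X)) - 155/(4*X))/5 = (-155/(4*X) + 817/(2*X*(-317 + X)))/5 = -31/(4*X) + 817/(10*X*(-317 + X)))
sqrt(4944423 + v(1859)) = sqrt(4944423 + (1/20)*(50769 - 155*1859)/(1859*(-317 + 1859))) = sqrt(4944423 + (1/20)*(1/1859)*(50769 - 288145)/1542) = sqrt(4944423 + (1/20)*(1/1859)*(1/1542)*(-237376)) = sqrt(4944423 - 29672/7166445) = sqrt(35433935456563/7166445) = sqrt(1502576033035554015)/551265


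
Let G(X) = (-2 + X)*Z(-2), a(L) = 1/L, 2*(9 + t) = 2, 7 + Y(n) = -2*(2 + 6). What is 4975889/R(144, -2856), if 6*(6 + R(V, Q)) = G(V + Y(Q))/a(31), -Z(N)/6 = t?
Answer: 4975889/29506 ≈ 168.64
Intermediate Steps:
Y(n) = -23 (Y(n) = -7 - 2*(2 + 6) = -7 - 2*8 = -7 - 16 = -23)
t = -8 (t = -9 + (1/2)*2 = -9 + 1 = -8)
Z(N) = 48 (Z(N) = -6*(-8) = 48)
G(X) = -96 + 48*X (G(X) = (-2 + X)*48 = -96 + 48*X)
R(V, Q) = -6206 + 248*V (R(V, Q) = -6 + ((-96 + 48*(V - 23))/(1/31))/6 = -6 + ((-96 + 48*(-23 + V))/(1/31))/6 = -6 + ((-96 + (-1104 + 48*V))*31)/6 = -6 + ((-1200 + 48*V)*31)/6 = -6 + (-37200 + 1488*V)/6 = -6 + (-6200 + 248*V) = -6206 + 248*V)
4975889/R(144, -2856) = 4975889/(-6206 + 248*144) = 4975889/(-6206 + 35712) = 4975889/29506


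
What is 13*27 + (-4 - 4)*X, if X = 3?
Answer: 327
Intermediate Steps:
13*27 + (-4 - 4)*X = 13*27 + (-4 - 4)*3 = 351 - 8*3 = 351 - 24 = 327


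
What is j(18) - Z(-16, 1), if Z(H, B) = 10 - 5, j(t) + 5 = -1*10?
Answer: -20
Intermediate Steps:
j(t) = -15 (j(t) = -5 - 1*10 = -5 - 10 = -15)
Z(H, B) = 5
j(18) - Z(-16, 1) = -15 - 1*5 = -15 - 5 = -20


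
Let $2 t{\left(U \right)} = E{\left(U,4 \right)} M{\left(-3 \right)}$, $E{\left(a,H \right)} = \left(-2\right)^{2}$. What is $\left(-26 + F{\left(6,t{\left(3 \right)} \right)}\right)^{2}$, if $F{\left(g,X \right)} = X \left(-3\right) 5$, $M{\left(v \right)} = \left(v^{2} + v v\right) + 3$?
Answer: $430336$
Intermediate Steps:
$E{\left(a,H \right)} = 4$
$M{\left(v \right)} = 3 + 2 v^{2}$ ($M{\left(v \right)} = \left(v^{2} + v^{2}\right) + 3 = 2 v^{2} + 3 = 3 + 2 v^{2}$)
$t{\left(U \right)} = 42$ ($t{\left(U \right)} = \frac{4 \left(3 + 2 \left(-3\right)^{2}\right)}{2} = \frac{4 \left(3 + 2 \cdot 9\right)}{2} = \frac{4 \left(3 + 18\right)}{2} = \frac{4 \cdot 21}{2} = \frac{1}{2} \cdot 84 = 42$)
$F{\left(g,X \right)} = - 15 X$ ($F{\left(g,X \right)} = - 3 X 5 = - 15 X$)
$\left(-26 + F{\left(6,t{\left(3 \right)} \right)}\right)^{2} = \left(-26 - 630\right)^{2} = \left(-656\right)^{2} = 430336$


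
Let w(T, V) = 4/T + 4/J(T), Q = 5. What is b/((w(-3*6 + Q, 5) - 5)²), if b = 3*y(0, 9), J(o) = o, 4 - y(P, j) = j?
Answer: -2535/5329 ≈ -0.47570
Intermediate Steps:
y(P, j) = 4 - j
b = -15 (b = 3*(4 - 1*9) = 3*(4 - 9) = 3*(-5) = -15)
w(T, V) = 8/T (w(T, V) = 4/T + 4/T = 8/T)
b/((w(-3*6 + Q, 5) - 5)²) = -15/(8/(-3*6 + 5) - 5)² = -15/(8/(-18 + 5) - 5)² = -15/(8/(-13) - 5)² = -15/(8*(-1/13) - 5)² = -15/(-8/13 - 5)² = -15/((-73/13)²) = -15/5329/169 = -15*169/5329 = -2535/5329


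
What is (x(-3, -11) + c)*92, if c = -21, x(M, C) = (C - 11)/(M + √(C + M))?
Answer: -1668 + 88*I*√14 ≈ -1668.0 + 329.27*I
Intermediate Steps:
x(M, C) = (-11 + C)/(M + √(C + M))
(x(-3, -11) + c)*92 = ((-11 - 11)/(-3 + √(-11 - 3)) - 21)*92 = (-22/(-3 + √(-14)) - 21)*92 = (-22/(-3 + I*√14) - 21)*92 = (-21 - 22/(-3 + I*√14))*92 = -1932 - 2024/(-3 + I*√14)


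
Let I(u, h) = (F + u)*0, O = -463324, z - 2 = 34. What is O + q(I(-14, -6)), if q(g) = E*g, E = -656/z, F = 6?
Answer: -463324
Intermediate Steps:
z = 36 (z = 2 + 34 = 36)
I(u, h) = 0 (I(u, h) = (6 + u)*0 = 0)
E = -164/9 (E = -656/36 = -656*1/36 = -164/9 ≈ -18.222)
q(g) = -164*g/9
O + q(I(-14, -6)) = -463324 - 164/9*0 = -463324 + 0 = -463324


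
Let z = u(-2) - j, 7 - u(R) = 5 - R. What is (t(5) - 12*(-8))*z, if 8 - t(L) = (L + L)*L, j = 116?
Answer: -6264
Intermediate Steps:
u(R) = 2 + R (u(R) = 7 - (5 - R) = 7 + (-5 + R) = 2 + R)
t(L) = 8 - 2*L**2 (t(L) = 8 - (L + L)*L = 8 - 2*L*L = 8 - 2*L**2)
z = -116 (z = (2 - 2) - 1*116 = 0 - 116 = -116)
(t(5) - 12*(-8))*z = ((8 - 2*5**2) - 12*(-8))*(-116) = ((8 - 2*25) - 1*(-96))*(-116) = ((8 - 50) + 96)*(-116) = (-42 + 96)*(-116) = 54*(-116) = -6264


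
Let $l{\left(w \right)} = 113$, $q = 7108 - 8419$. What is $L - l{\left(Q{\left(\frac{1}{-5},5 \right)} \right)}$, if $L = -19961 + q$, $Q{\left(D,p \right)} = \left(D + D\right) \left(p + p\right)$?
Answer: $-21385$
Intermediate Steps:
$Q{\left(D,p \right)} = 4 D p$ ($Q{\left(D,p \right)} = 2 D 2 p = 4 D p$)
$q = -1311$
$L = -21272$ ($L = -19961 - 1311 = -21272$)
$L - l{\left(Q{\left(\frac{1}{-5},5 \right)} \right)} = -21272 - 113 = -21385$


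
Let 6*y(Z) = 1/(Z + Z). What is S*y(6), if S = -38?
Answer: -19/36 ≈ -0.52778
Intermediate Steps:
y(Z) = 1/(12*Z) (y(Z) = 1/(6*(Z + Z)) = 1/(6*((2*Z))) = (1/(2*Z))/6 = 1/(12*Z))
S*y(6) = -19/(6*6) = -38*1/72 = -19/36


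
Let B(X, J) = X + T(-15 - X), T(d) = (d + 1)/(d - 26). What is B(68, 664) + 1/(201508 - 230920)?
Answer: 220413419/3205908 ≈ 68.752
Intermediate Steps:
T(d) = (1 + d)/(-26 + d)
B(X, J) = X + (-14 - X)/(-41 - X) (B(X, J) = X + (1 + (-15 - X))/(-26 + (-15 - X)) = X + (-14 - X)/(-41 - X))
B(68, 664) + 1/(201508 - 230920) = (14 + 68 + 68*(41 + 68))/(41 + 68) + 1/(201508 - 230920) = (14 + 68 + 68*109)/109 + 1/(-29412) = (14 + 68 + 7412)/109 - 1/29412 = (1/109)*7494 - 1/29412 = 7494/109 - 1/29412 = 220413419/3205908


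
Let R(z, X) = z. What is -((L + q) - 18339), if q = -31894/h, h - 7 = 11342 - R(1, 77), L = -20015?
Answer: 217636543/5674 ≈ 38357.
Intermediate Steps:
h = 11348 (h = 7 + (11342 - 1*1) = 7 + (11342 - 1) = 7 + 11341 = 11348)
q = -15947/5674 (q = -31894/11348 = -31894*1/11348 = -15947/5674 ≈ -2.8105)
-((L + q) - 18339) = -((-20015 - 15947/5674) - 18339) = -(-113581057/5674 - 18339) = -1*(-217636543/5674) = 217636543/5674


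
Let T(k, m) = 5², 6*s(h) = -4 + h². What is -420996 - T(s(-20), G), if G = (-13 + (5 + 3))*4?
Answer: -421021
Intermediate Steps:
s(h) = -⅔ + h²/6 (s(h) = (-4 + h²)/6 = -⅔ + h²/6)
G = -20 (G = (-13 + 8)*4 = -5*4 = -20)
T(k, m) = 25
-420996 - T(s(-20), G) = -420996 - 1*25 = -420996 - 25 = -421021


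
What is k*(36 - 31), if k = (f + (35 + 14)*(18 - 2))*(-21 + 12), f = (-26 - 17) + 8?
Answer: -33705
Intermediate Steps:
f = -35 (f = -43 + 8 = -35)
k = -6741 (k = (-35 + (35 + 14)*(18 - 2))*(-21 + 12) = (-35 + 49*16)*(-9) = (-35 + 784)*(-9) = 749*(-9) = -6741)
k*(36 - 31) = -6741*(36 - 31) = -6741*5 = -33705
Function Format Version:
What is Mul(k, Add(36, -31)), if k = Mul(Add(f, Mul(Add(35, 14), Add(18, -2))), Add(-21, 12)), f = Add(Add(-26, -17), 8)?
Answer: -33705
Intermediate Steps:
f = -35 (f = Add(-43, 8) = -35)
k = -6741 (k = Mul(Add(-35, Mul(Add(35, 14), Add(18, -2))), Add(-21, 12)) = Mul(Add(-35, Mul(49, 16)), -9) = Mul(Add(-35, 784), -9) = Mul(749, -9) = -6741)
Mul(k, Add(36, -31)) = Mul(-6741, Add(36, -31)) = Mul(-6741, 5) = -33705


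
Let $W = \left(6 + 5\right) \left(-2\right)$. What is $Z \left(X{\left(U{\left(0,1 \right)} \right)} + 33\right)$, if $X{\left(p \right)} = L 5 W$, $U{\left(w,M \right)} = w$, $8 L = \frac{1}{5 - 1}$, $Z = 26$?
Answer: $\frac{6149}{8} \approx 768.63$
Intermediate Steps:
$W = -22$ ($W = 11 \left(-2\right) = -22$)
$L = \frac{1}{32}$ ($L = \frac{1}{8 \left(5 - 1\right)} = \frac{1}{8 \cdot 4} = \frac{1}{8} \cdot \frac{1}{4} = \frac{1}{32} \approx 0.03125$)
$X{\left(p \right)} = - \frac{55}{16}$ ($X{\left(p \right)} = \frac{1}{32} \cdot 5 \left(-22\right) = \frac{5}{32} \left(-22\right) = - \frac{55}{16}$)
$Z \left(X{\left(U{\left(0,1 \right)} \right)} + 33\right) = 26 \left(- \frac{55}{16} + 33\right) = 26 \cdot \frac{473}{16} = \frac{6149}{8}$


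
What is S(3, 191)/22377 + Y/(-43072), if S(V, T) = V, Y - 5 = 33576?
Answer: -250437607/321274048 ≈ -0.77951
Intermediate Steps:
Y = 33581 (Y = 5 + 33576 = 33581)
S(3, 191)/22377 + Y/(-43072) = 3/22377 + 33581/(-43072) = 3*(1/22377) + 33581*(-1/43072) = 1/7459 - 33581/43072 = -250437607/321274048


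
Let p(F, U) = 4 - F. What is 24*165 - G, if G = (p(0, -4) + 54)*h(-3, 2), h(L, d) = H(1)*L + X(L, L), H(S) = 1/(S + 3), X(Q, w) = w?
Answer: 8355/2 ≈ 4177.5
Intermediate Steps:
H(S) = 1/(3 + S)
h(L, d) = 5*L/4 (h(L, d) = L/(3 + 1) + L = L/4 + L = 5*L/4)
G = -435/2 (G = ((4 - 1*0) + 54)*((5/4)*(-3)) = ((4 + 0) + 54)*(-15/4) = (4 + 54)*(-15/4) = 58*(-15/4) = -435/2 ≈ -217.50)
24*165 - G = 24*165 - 1*(-435/2) = 3960 + 435/2 = 8355/2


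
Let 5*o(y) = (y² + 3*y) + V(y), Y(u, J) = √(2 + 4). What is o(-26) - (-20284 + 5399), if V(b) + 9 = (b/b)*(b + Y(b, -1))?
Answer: 74988/5 + √6/5 ≈ 14998.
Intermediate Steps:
Y(u, J) = √6
V(b) = -9 + b + √6 (V(b) = -9 + (b/b)*(b + √6) = -9 + 1*(b + √6) = -9 + (b + √6) = -9 + b + √6)
o(y) = -9/5 + √6/5 + y²/5 + 4*y/5 (o(y) = ((y² + 3*y) + (-9 + y + √6))/5 = (-9 + √6 + y² + 4*y)/5 = -9/5 + √6/5 + y²/5 + 4*y/5)
o(-26) - (-20284 + 5399) = (-9/5 + √6/5 + (⅕)*(-26)² + (⅘)*(-26)) - (-20284 + 5399) = (-9/5 + √6/5 + (⅕)*676 - 104/5) - 1*(-14885) = (-9/5 + √6/5 + 676/5 - 104/5) + 14885 = (563/5 + √6/5) + 14885 = 74988/5 + √6/5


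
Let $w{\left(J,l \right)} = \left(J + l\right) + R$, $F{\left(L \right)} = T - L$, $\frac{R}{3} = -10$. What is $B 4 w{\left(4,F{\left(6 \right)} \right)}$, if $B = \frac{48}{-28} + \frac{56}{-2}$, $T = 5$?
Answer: $\frac{22464}{7} \approx 3209.1$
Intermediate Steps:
$R = -30$ ($R = 3 \left(-10\right) = -30$)
$F{\left(L \right)} = 5 - L$
$w{\left(J,l \right)} = -30 + J + l$ ($w{\left(J,l \right)} = \left(J + l\right) - 30 = -30 + J + l$)
$B = - \frac{208}{7}$ ($B = 48 \left(- \frac{1}{28}\right) + 56 \left(- \frac{1}{2}\right) = - \frac{12}{7} - 28 = - \frac{208}{7} \approx -29.714$)
$B 4 w{\left(4,F{\left(6 \right)} \right)} = \left(- \frac{208}{7}\right) 4 \left(-30 + 4 + \left(5 - 6\right)\right) = - \frac{832 \left(-30 + 4 + \left(5 - 6\right)\right)}{7} = - \frac{832 \left(-30 + 4 - 1\right)}{7} = \left(- \frac{832}{7}\right) \left(-27\right) = \frac{22464}{7}$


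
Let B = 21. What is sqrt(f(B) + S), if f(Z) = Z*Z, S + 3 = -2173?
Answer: I*sqrt(1735) ≈ 41.653*I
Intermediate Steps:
S = -2176 (S = -3 - 2173 = -2176)
f(Z) = Z**2
sqrt(f(B) + S) = sqrt(21**2 - 2176) = sqrt(441 - 2176) = sqrt(-1735) = I*sqrt(1735)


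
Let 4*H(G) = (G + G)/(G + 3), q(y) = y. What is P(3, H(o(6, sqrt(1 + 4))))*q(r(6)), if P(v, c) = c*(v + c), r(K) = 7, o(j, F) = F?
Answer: -175/32 + 147*sqrt(5)/32 ≈ 4.8032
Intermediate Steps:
H(G) = G/(2*(3 + G)) (H(G) = ((G + G)/(G + 3))/4 = ((2*G)/(3 + G))/4 = (2*G/(3 + G))/4 = G/(2*(3 + G)))
P(v, c) = c*(c + v)
P(3, H(o(6, sqrt(1 + 4))))*q(r(6)) = ((sqrt(1 + 4)/(2*(3 + sqrt(1 + 4))))*(sqrt(1 + 4)/(2*(3 + sqrt(1 + 4))) + 3))*7 = ((sqrt(5)/(2*(3 + sqrt(5))))*(sqrt(5)/(2*(3 + sqrt(5))) + 3))*7 = ((sqrt(5)/(2*(3 + sqrt(5))))*(3 + sqrt(5)/(2*(3 + sqrt(5)))))*7 = (sqrt(5)*(3 + sqrt(5)/(2*(3 + sqrt(5))))/(2*(3 + sqrt(5))))*7 = 7*sqrt(5)*(3 + sqrt(5)/(2*(3 + sqrt(5))))/(2*(3 + sqrt(5)))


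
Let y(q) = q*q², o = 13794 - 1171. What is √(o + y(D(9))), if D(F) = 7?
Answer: √12966 ≈ 113.87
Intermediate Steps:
o = 12623
y(q) = q³
√(o + y(D(9))) = √(12623 + 7³) = √(12623 + 343) = √12966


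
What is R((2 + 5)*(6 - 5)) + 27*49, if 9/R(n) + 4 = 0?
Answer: 5283/4 ≈ 1320.8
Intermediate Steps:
R(n) = -9/4 (R(n) = 9/(-4 + 0) = 9/(-4) = 9*(-1/4) = -9/4)
R((2 + 5)*(6 - 5)) + 27*49 = -9/4 + 27*49 = -9/4 + 1323 = 5283/4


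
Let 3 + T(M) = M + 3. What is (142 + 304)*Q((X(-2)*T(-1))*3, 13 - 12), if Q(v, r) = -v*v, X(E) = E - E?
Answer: 0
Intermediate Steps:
T(M) = M (T(M) = -3 + (M + 3) = -3 + (3 + M) = M)
X(E) = 0
Q(v, r) = -v²
(142 + 304)*Q((X(-2)*T(-1))*3, 13 - 12) = (142 + 304)*(-((0*(-1))*3)²) = 446*(-(0*3)²) = 446*(-1*0²) = 446*(-1*0) = 446*0 = 0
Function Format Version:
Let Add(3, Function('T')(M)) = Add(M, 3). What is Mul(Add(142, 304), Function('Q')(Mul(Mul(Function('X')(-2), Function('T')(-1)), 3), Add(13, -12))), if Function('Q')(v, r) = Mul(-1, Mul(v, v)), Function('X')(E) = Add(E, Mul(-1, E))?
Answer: 0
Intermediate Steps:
Function('T')(M) = M (Function('T')(M) = Add(-3, Add(M, 3)) = Add(-3, Add(3, M)) = M)
Function('X')(E) = 0
Function('Q')(v, r) = Mul(-1, Pow(v, 2))
Mul(Add(142, 304), Function('Q')(Mul(Mul(Function('X')(-2), Function('T')(-1)), 3), Add(13, -12))) = Mul(Add(142, 304), Mul(-1, Pow(Mul(Mul(0, -1), 3), 2))) = Mul(446, Mul(-1, Pow(Mul(0, 3), 2))) = Mul(446, Mul(-1, Pow(0, 2))) = Mul(446, Mul(-1, 0)) = Mul(446, 0) = 0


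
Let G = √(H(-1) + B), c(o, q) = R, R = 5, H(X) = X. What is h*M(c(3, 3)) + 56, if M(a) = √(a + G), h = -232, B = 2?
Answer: 56 - 232*√6 ≈ -512.28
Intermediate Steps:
c(o, q) = 5
G = 1 (G = √(-1 + 2) = √1 = 1)
M(a) = √(1 + a) (M(a) = √(a + 1) = √(1 + a))
h*M(c(3, 3)) + 56 = -232*√(1 + 5) + 56 = -232*√6 + 56 = 56 - 232*√6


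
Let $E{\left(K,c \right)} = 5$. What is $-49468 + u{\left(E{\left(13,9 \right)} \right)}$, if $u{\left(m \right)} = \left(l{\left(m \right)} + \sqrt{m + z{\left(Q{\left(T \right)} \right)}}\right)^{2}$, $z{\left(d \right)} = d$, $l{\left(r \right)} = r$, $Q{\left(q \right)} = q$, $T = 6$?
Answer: $-49432 + 10 \sqrt{11} \approx -49399.0$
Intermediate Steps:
$u{\left(m \right)} = \left(m + \sqrt{6 + m}\right)^{2}$ ($u{\left(m \right)} = \left(m + \sqrt{m + 6}\right)^{2} = \left(m + \sqrt{6 + m}\right)^{2}$)
$-49468 + u{\left(E{\left(13,9 \right)} \right)} = -49468 + \left(5 + \sqrt{6 + 5}\right)^{2} = -49468 + \left(5 + \sqrt{11}\right)^{2}$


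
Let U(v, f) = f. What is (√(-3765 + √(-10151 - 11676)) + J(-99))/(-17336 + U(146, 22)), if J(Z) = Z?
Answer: 9/1574 - √(-3765 + I*√21827)/17314 ≈ 0.0056484 - 0.0035446*I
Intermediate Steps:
(√(-3765 + √(-10151 - 11676)) + J(-99))/(-17336 + U(146, 22)) = (√(-3765 + √(-10151 - 11676)) - 99)/(-17336 + 22) = (√(-3765 + √(-21827)) - 99)/(-17314) = (√(-3765 + I*√21827) - 99)*(-1/17314) = (-99 + √(-3765 + I*√21827))*(-1/17314) = 9/1574 - √(-3765 + I*√21827)/17314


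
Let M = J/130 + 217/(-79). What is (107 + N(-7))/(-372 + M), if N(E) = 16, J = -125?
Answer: -84214/257235 ≈ -0.32738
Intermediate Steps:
M = -7617/2054 (M = -125/130 + 217/(-79) = -125*1/130 + 217*(-1/79) = -25/26 - 217/79 = -7617/2054 ≈ -3.7084)
(107 + N(-7))/(-372 + M) = (107 + 16)/(-372 - 7617/2054) = 123/(-771705/2054) = 123*(-2054/771705) = -84214/257235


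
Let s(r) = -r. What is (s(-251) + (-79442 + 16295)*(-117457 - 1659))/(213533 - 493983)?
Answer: -7521818303/280450 ≈ -26821.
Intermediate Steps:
(s(-251) + (-79442 + 16295)*(-117457 - 1659))/(213533 - 493983) = (-1*(-251) + (-79442 + 16295)*(-117457 - 1659))/(213533 - 493983) = (251 - 63147*(-119116))/(-280450) = (251 + 7521818052)*(-1/280450) = 7521818303*(-1/280450) = -7521818303/280450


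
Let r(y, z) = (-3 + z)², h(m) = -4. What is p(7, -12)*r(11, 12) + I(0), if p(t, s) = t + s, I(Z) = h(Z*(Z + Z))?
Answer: -409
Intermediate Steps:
I(Z) = -4
p(t, s) = s + t
p(7, -12)*r(11, 12) + I(0) = (-12 + 7)*(-3 + 12)² - 4 = -5*9² - 4 = -5*81 - 4 = -405 - 4 = -409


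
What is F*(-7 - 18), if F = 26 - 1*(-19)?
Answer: -1125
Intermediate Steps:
F = 45 (F = 26 + 19 = 45)
F*(-7 - 18) = 45*(-7 - 18) = 45*(-25) = -1125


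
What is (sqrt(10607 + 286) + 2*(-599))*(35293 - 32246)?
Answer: -3650306 + 3047*sqrt(10893) ≈ -3.3323e+6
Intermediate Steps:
(sqrt(10607 + 286) + 2*(-599))*(35293 - 32246) = (sqrt(10893) - 1198)*3047 = (-1198 + sqrt(10893))*3047 = -3650306 + 3047*sqrt(10893)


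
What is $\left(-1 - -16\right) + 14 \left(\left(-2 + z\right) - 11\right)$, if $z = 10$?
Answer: $-27$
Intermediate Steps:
$\left(-1 - -16\right) + 14 \left(\left(-2 + z\right) - 11\right) = \left(-1 - -16\right) + 14 \left(\left(-2 + 10\right) - 11\right) = \left(-1 + 16\right) + 14 \left(8 - 11\right) = 15 + 14 \left(-3\right) = 15 - 42 = -27$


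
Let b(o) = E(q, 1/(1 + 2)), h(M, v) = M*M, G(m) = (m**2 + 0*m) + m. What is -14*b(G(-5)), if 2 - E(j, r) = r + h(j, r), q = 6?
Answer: 1442/3 ≈ 480.67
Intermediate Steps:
G(m) = m + m**2 (G(m) = (m**2 + 0) + m = m**2 + m = m + m**2)
h(M, v) = M**2
E(j, r) = 2 - r - j**2 (E(j, r) = 2 - (r + j**2) = 2 + (-r - j**2) = 2 - r - j**2)
b(o) = -103/3 (b(o) = 2 - 1/(1 + 2) - 1*6**2 = 2 - 1/3 - 1*36 = 2 - 1*1/3 - 36 = 2 - 1/3 - 36 = -103/3)
-14*b(G(-5)) = -14*(-103/3) = 1442/3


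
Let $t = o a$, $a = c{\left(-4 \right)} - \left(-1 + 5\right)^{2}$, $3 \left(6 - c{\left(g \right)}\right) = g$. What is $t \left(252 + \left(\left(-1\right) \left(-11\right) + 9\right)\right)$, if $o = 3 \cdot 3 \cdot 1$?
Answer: $-21216$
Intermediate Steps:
$o = 9$ ($o = 9 \cdot 1 = 9$)
$c{\left(g \right)} = 6 - \frac{g}{3}$
$a = - \frac{26}{3}$ ($a = \left(6 - - \frac{4}{3}\right) - \left(-1 + 5\right)^{2} = \left(6 + \frac{4}{3}\right) - 4^{2} = \frac{22}{3} - 16 = - \frac{26}{3} \approx -8.6667$)
$t = -78$ ($t = 9 \left(- \frac{26}{3}\right) = -78$)
$t \left(252 + \left(\left(-1\right) \left(-11\right) + 9\right)\right) = - 78 \left(252 + \left(\left(-1\right) \left(-11\right) + 9\right)\right) = - 78 \left(252 + \left(11 + 9\right)\right) = - 78 \left(252 + 20\right) = \left(-78\right) 272 = -21216$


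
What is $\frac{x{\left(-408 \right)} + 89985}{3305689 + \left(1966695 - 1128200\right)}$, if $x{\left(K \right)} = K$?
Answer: $\frac{89577}{4144184} \approx 0.021615$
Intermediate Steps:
$\frac{x{\left(-408 \right)} + 89985}{3305689 + \left(1966695 - 1128200\right)} = \frac{-408 + 89985}{3305689 + \left(1966695 - 1128200\right)} = \frac{89577}{3305689 + 838495} = \frac{89577}{4144184}$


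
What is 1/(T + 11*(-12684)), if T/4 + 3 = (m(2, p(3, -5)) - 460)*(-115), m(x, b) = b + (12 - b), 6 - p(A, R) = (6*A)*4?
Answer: 1/66544 ≈ 1.5028e-5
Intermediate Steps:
p(A, R) = 6 - 24*A (p(A, R) = 6 - 6*A*4 = 6 - 24*A)
m(x, b) = 12
T = 206068 (T = -12 + 4*((12 - 460)*(-115)) = -12 + 4*(-448*(-115)) = -12 + 4*51520 = -12 + 206080 = 206068)
1/(T + 11*(-12684)) = 1/(206068 + 11*(-12684)) = 1/(206068 - 139524) = 1/66544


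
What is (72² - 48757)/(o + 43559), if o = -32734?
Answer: -43573/10825 ≈ -4.0252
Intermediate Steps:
(72² - 48757)/(o + 43559) = (72² - 48757)/(-32734 + 43559) = (5184 - 48757)/10825 = -43573*1/10825 = -43573/10825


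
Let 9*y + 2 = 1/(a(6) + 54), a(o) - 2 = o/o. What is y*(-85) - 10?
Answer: 4475/513 ≈ 8.7232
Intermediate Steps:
a(o) = 3 (a(o) = 2 + o/o = 2 + 1 = 3)
y = -113/513 (y = -2/9 + 1/(9*(3 + 54)) = -2/9 + (⅑)/57 = -2/9 + (⅑)*(1/57) = -2/9 + 1/513 = -113/513 ≈ -0.22027)
y*(-85) - 10 = -113/513*(-85) - 10 = 9605/513 - 10 = 4475/513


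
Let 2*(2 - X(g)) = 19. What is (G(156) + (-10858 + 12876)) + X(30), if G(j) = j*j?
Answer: 52693/2 ≈ 26347.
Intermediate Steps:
X(g) = -15/2 (X(g) = 2 - ½*19 = 2 - 19/2 = -15/2)
G(j) = j²
(G(156) + (-10858 + 12876)) + X(30) = (156² + (-10858 + 12876)) - 15/2 = (24336 + 2018) - 15/2 = 26354 - 15/2 = 52693/2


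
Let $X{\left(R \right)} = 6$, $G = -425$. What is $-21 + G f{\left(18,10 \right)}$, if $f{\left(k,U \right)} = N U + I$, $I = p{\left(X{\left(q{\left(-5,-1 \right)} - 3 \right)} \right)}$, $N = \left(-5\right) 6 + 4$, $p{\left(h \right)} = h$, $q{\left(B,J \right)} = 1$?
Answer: $107929$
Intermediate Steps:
$N = -26$ ($N = -30 + 4 = -26$)
$I = 6$
$f{\left(k,U \right)} = 6 - 26 U$ ($f{\left(k,U \right)} = - 26 U + 6 = 6 - 26 U$)
$-21 + G f{\left(18,10 \right)} = -21 - 425 \left(6 - 260\right) = -21 - -107950 = -21 + 107950 = 107929$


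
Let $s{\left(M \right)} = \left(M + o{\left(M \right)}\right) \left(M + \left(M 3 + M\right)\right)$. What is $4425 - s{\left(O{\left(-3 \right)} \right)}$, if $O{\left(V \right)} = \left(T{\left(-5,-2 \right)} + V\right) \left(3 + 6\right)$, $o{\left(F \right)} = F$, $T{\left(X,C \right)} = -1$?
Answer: $-8535$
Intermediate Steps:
$O{\left(V \right)} = -9 + 9 V$ ($O{\left(V \right)} = \left(-1 + V\right) \left(3 + 6\right) = \left(-1 + V\right) 9 = -9 + 9 V$)
$s{\left(M \right)} = 10 M^{2}$ ($s{\left(M \right)} = \left(M + M\right) \left(M + \left(M 3 + M\right)\right) = 2 M \left(M + \left(3 M + M\right)\right) = 2 M \left(M + 4 M\right) = 2 M 5 M = 10 M^{2}$)
$4425 - s{\left(O{\left(-3 \right)} \right)} = 4425 - 10 \left(-9 + 9 \left(-3\right)\right)^{2} = 4425 - 10 \left(-9 - 27\right)^{2} = 4425 - 10 \left(-36\right)^{2} = 4425 - 10 \cdot 1296 = 4425 - 12960 = -8535$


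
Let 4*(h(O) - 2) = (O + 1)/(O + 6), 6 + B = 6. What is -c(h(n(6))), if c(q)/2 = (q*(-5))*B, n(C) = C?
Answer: 0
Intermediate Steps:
B = 0 (B = -6 + 6 = 0)
h(O) = 2 + (1 + O)/(4*(6 + O)) (h(O) = 2 + ((O + 1)/(O + 6))/4 = 2 + ((1 + O)/(6 + O))/4 = 2 + (1 + O)/(4*(6 + O)))
c(q) = 0 (c(q) = 2*((q*(-5))*0) = 2*(-5*q*0) = 2*0 = 0)
-c(h(n(6))) = -1*0 = 0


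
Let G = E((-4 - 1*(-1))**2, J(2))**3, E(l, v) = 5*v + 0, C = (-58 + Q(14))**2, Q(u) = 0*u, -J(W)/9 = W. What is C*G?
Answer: -2452356000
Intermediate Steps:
J(W) = -9*W
Q(u) = 0
C = 3364 (C = (-58 + 0)**2 = (-58)**2 = 3364)
E(l, v) = 5*v
G = -729000 (G = (5*(-9*2))**3 = (5*(-18))**3 = (-90)**3 = -729000)
C*G = 3364*(-729000) = -2452356000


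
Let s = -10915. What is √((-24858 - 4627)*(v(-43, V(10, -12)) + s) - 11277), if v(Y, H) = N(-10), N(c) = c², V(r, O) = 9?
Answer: √318868998 ≈ 17857.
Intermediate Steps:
v(Y, H) = 100 (v(Y, H) = (-10)² = 100)
√((-24858 - 4627)*(v(-43, V(10, -12)) + s) - 11277) = √((-24858 - 4627)*(100 - 10915) - 11277) = √(-29485*(-10815) - 11277) = √(318880275 - 11277) = √318868998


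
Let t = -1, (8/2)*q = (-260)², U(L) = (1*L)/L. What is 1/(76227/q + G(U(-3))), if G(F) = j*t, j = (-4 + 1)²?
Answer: -16900/75873 ≈ -0.22274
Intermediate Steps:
U(L) = 1 (U(L) = L/L = 1)
j = 9 (j = (-3)² = 9)
q = 16900 (q = (¼)*(-260)² = (¼)*67600 = 16900)
G(F) = -9 (G(F) = 9*(-1) = -9)
1/(76227/q + G(U(-3))) = 1/(76227/16900 - 9) = 1/(-75873/16900) = -16900/75873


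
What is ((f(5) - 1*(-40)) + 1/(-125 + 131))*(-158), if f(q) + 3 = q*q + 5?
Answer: -31837/3 ≈ -10612.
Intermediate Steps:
f(q) = 2 + q² (f(q) = -3 + (q*q + 5) = -3 + (q² + 5) = -3 + (5 + q²) = 2 + q²)
((f(5) - 1*(-40)) + 1/(-125 + 131))*(-158) = (((2 + 5²) - 1*(-40)) + 1/(-125 + 131))*(-158) = (((2 + 25) + 40) + 1/6)*(-158) = ((27 + 40) + ⅙)*(-158) = (67 + ⅙)*(-158) = (403/6)*(-158) = -31837/3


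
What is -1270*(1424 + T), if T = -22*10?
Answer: -1529080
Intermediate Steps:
T = -220
-1270*(1424 + T) = -1270*(1424 - 220) = -1270*1204 = -1529080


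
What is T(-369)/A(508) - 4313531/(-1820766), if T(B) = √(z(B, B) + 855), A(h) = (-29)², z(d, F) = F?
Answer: 4313531/1820766 + 9*√6/841 ≈ 2.3953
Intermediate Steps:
A(h) = 841
T(B) = √(855 + B) (T(B) = √(B + 855) = √(855 + B))
T(-369)/A(508) - 4313531/(-1820766) = √(855 - 369)/841 - 4313531/(-1820766) = √486*(1/841) - 4313531*(-1/1820766) = (9*√6)*(1/841) + 4313531/1820766 = 9*√6/841 + 4313531/1820766 = 4313531/1820766 + 9*√6/841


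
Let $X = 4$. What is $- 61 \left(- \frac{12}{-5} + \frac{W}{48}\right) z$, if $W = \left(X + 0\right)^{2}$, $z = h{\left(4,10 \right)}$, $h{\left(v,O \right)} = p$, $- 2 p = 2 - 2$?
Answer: $0$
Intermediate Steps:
$p = 0$ ($p = - \frac{2 - 2}{2} = \left(- \frac{1}{2}\right) 0 = 0$)
$h{\left(v,O \right)} = 0$
$z = 0$
$W = 16$ ($W = \left(4 + 0\right)^{2} = 4^{2} = 16$)
$- 61 \left(- \frac{12}{-5} + \frac{W}{48}\right) z = - 61 \left(- \frac{12}{-5} + \frac{16}{48}\right) 0 = - 61 \left(\left(-12\right) \left(- \frac{1}{5}\right) + 16 \cdot \frac{1}{48}\right) 0 = - 61 \left(\frac{12}{5} + \frac{1}{3}\right) 0 = \left(-61\right) \frac{41}{15} \cdot 0 = \left(- \frac{2501}{15}\right) 0 = 0$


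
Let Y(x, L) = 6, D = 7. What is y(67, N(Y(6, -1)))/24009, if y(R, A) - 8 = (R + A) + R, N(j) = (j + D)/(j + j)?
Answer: 1717/288108 ≈ 0.0059596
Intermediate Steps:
N(j) = (7 + j)/(2*j) (N(j) = (j + 7)/(j + j) = (7 + j)/((2*j)) = (7 + j)*(1/(2*j)) = (7 + j)/(2*j))
y(R, A) = 8 + A + 2*R (y(R, A) = 8 + ((R + A) + R) = 8 + ((A + R) + R) = 8 + (A + 2*R) = 8 + A + 2*R)
y(67, N(Y(6, -1)))/24009 = (8 + (½)*(7 + 6)/6 + 2*67)/24009 = (8 + (½)*(⅙)*13 + 134)*(1/24009) = (8 + 13/12 + 134)*(1/24009) = (1717/12)*(1/24009) = 1717/288108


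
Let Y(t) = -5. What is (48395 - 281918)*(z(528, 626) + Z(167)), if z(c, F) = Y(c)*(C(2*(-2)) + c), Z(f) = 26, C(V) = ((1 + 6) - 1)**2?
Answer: 652463262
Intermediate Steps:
C(V) = 36 (C(V) = (7 - 1)**2 = 6**2 = 36)
z(c, F) = -180 - 5*c (z(c, F) = -5*(36 + c) = -180 - 5*c)
(48395 - 281918)*(z(528, 626) + Z(167)) = (48395 - 281918)*((-180 - 5*528) + 26) = -233523*((-180 - 2640) + 26) = -233523*(-2820 + 26) = -233523*(-2794) = 652463262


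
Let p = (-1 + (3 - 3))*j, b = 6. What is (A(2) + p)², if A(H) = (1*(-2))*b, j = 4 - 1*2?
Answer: 196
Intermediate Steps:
j = 2 (j = 4 - 2 = 2)
p = -2 (p = (-1 + (3 - 3))*2 = (-1 + 0)*2 = -1*2 = -2)
A(H) = -12 (A(H) = (1*(-2))*6 = -2*6 = -12)
(A(2) + p)² = (-12 - 2)² = (-14)² = 196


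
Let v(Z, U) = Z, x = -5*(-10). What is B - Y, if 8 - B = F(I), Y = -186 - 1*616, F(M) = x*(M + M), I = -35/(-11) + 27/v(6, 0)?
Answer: 460/11 ≈ 41.818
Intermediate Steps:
x = 50
I = 169/22 (I = -35/(-11) + 27/6 = -35*(-1/11) + 27*(⅙) = 35/11 + 9/2 = 169/22 ≈ 7.6818)
F(M) = 100*M (F(M) = 50*(M + M) = 50*(2*M) = 100*M)
Y = -802 (Y = -186 - 616 = -802)
B = -8362/11 (B = 8 - 100*169/22 = 8 - 1*8450/11 = 8 - 8450/11 = -8362/11 ≈ -760.18)
B - Y = -8362/11 - 1*(-802) = -8362/11 + 802 = 460/11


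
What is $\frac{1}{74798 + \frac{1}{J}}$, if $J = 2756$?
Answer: $\frac{2756}{206143289} \approx 1.3369 \cdot 10^{-5}$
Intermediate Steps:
$\frac{1}{74798 + \frac{1}{J}} = \frac{1}{74798 + \frac{1}{2756}} = \frac{1}{\frac{206143289}{2756}} = \frac{2756}{206143289}$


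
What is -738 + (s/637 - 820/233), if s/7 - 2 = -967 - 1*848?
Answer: -2306409/3029 ≈ -761.44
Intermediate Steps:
s = -12691 (s = 14 + 7*(-967 - 1*848) = 14 + 7*(-967 - 848) = 14 + 7*(-1815) = 14 - 12705 = -12691)
-738 + (s/637 - 820/233) = -738 + (-12691/637 - 820/233) = -738 + (-12691*1/637 - 820*1/233) = -738 + (-259/13 - 820/233) = -738 - 71007/3029 = -2306409/3029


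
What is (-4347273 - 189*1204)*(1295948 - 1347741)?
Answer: 236944118397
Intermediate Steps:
(-4347273 - 189*1204)*(1295948 - 1347741) = (-4347273 - 227556)*(-51793) = -4574829*(-51793) = 236944118397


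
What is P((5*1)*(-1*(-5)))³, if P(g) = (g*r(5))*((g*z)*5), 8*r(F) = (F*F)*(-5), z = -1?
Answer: 59604644775390625/512 ≈ 1.1642e+14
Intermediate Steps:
r(F) = -5*F²/8 (r(F) = ((F*F)*(-5))/8 = (F²*(-5))/8 = (-5*F²)/8 = -5*F²/8)
P(g) = 625*g²/8 (P(g) = (g*(-5/8*5²))*((g*(-1))*5) = (g*(-5/8*25))*(-g*5) = (g*(-125/8))*(-5*g) = (-125*g/8)*(-5*g) = 625*g²/8)
P((5*1)*(-1*(-5)))³ = (625*((5*1)*(-1*(-5)))²/8)³ = (625*(5*5)²/8)³ = ((625/8)*25²)³ = ((625/8)*625)³ = (390625/8)³ = 59604644775390625/512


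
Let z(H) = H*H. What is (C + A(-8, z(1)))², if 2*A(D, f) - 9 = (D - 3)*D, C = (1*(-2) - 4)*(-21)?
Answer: 121801/4 ≈ 30450.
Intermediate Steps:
C = 126 (C = (-2 - 4)*(-21) = -6*(-21) = 126)
z(H) = H²
A(D, f) = 9/2 + D*(-3 + D)/2 (A(D, f) = 9/2 + ((D - 3)*D)/2 = 9/2 + ((-3 + D)*D)/2 = 9/2 + (D*(-3 + D))/2 = 9/2 + D*(-3 + D)/2)
(C + A(-8, z(1)))² = (126 + (9/2 + (½)*(-8)² - 3/2*(-8)))² = (126 + (9/2 + (½)*64 + 12))² = (126 + (9/2 + 32 + 12))² = (126 + 97/2)² = (349/2)² = 121801/4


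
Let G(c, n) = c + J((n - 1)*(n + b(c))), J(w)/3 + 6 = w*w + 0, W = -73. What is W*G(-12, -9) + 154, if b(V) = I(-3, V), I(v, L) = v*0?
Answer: -1771556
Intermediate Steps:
I(v, L) = 0
b(V) = 0
J(w) = -18 + 3*w² (J(w) = -18 + 3*(w*w + 0) = -18 + 3*(w² + 0) = -18 + 3*w²)
G(c, n) = -18 + c + 3*n²*(-1 + n)² (G(c, n) = c + (-18 + 3*((n - 1)*(n + 0))²) = c + (-18 + 3*((-1 + n)*n)²) = c + (-18 + 3*(n*(-1 + n))²) = c + (-18 + 3*(n²*(-1 + n)²)) = c + (-18 + 3*n²*(-1 + n)²) = -18 + c + 3*n²*(-1 + n)²)
W*G(-12, -9) + 154 = -73*(-18 - 12 + 3*(-9)²*(-1 - 9)²) + 154 = -73*(-18 - 12 + 3*81*(-10)²) + 154 = -73*(-18 - 12 + 3*81*100) + 154 = -73*(-18 - 12 + 24300) + 154 = -73*24270 + 154 = -1771710 + 154 = -1771556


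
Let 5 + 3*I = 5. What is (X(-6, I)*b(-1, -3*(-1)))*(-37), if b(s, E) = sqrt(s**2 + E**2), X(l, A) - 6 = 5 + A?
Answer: -407*sqrt(10) ≈ -1287.0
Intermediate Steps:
I = 0 (I = -5/3 + (1/3)*5 = -5/3 + 5/3 = 0)
X(l, A) = 11 + A (X(l, A) = 6 + (5 + A) = 11 + A)
b(s, E) = sqrt(E**2 + s**2)
(X(-6, I)*b(-1, -3*(-1)))*(-37) = ((11 + 0)*sqrt((-3*(-1))**2 + (-1)**2))*(-37) = (11*sqrt(3**2 + 1))*(-37) = (11*sqrt(9 + 1))*(-37) = (11*sqrt(10))*(-37) = -407*sqrt(10)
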